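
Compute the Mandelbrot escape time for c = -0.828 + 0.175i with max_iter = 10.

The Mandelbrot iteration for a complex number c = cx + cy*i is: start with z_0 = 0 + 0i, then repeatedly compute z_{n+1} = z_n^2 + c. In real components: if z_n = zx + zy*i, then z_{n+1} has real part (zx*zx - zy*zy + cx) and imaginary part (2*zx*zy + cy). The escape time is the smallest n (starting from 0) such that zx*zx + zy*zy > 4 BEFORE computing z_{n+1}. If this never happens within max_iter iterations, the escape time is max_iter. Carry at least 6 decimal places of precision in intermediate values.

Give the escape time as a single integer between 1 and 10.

Answer: 10

Derivation:
z_0 = 0 + 0i, c = -0.8280 + 0.1750i
Iter 1: z = -0.8280 + 0.1750i, |z|^2 = 0.7162
Iter 2: z = -0.1730 + -0.1148i, |z|^2 = 0.0431
Iter 3: z = -0.8112 + 0.2147i, |z|^2 = 0.7042
Iter 4: z = -0.2160 + -0.1734i, |z|^2 = 0.0767
Iter 5: z = -0.8114 + 0.2499i, |z|^2 = 0.7208
Iter 6: z = -0.2321 + -0.2306i, |z|^2 = 0.1070
Iter 7: z = -0.8273 + 0.2820i, |z|^2 = 0.7640
Iter 8: z = -0.2231 + -0.2916i, |z|^2 = 0.1348
Iter 9: z = -0.8633 + 0.3051i, |z|^2 = 0.8383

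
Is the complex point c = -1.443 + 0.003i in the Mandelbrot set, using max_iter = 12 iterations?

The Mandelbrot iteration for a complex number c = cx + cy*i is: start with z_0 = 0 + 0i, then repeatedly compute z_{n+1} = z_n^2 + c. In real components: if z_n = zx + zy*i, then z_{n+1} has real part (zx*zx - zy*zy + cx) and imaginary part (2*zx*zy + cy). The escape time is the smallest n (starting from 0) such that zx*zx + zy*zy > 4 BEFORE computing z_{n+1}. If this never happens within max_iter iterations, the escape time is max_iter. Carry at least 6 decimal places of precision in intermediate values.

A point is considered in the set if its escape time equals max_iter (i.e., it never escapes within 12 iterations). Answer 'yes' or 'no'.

z_0 = 0 + 0i, c = -1.4430 + 0.0030i
Iter 1: z = -1.4430 + 0.0030i, |z|^2 = 2.0823
Iter 2: z = 0.6392 + -0.0057i, |z|^2 = 0.4087
Iter 3: z = -1.0344 + -0.0042i, |z|^2 = 1.0700
Iter 4: z = -0.3730 + 0.0118i, |z|^2 = 0.1393
Iter 5: z = -1.3040 + -0.0058i, |z|^2 = 1.7004
Iter 6: z = 0.2574 + 0.0181i, |z|^2 = 0.0666
Iter 7: z = -1.3771 + 0.0123i, |z|^2 = 1.8965
Iter 8: z = 0.4532 + -0.0309i, |z|^2 = 0.2064
Iter 9: z = -1.2385 + -0.0250i, |z|^2 = 1.5346
Iter 10: z = 0.0903 + 0.0649i, |z|^2 = 0.0124
Iter 11: z = -1.4390 + 0.0147i, |z|^2 = 2.0711
Did not escape in 12 iterations → in set

Answer: yes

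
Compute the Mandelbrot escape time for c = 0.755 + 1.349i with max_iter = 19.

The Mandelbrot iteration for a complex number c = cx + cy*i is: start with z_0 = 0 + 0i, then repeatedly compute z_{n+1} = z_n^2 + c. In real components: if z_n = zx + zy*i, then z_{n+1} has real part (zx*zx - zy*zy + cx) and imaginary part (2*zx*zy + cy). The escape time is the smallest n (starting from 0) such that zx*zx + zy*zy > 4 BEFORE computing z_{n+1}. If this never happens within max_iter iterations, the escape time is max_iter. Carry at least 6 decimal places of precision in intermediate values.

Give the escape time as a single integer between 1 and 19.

z_0 = 0 + 0i, c = 0.7550 + 1.3490i
Iter 1: z = 0.7550 + 1.3490i, |z|^2 = 2.3898
Iter 2: z = -0.4948 + 3.3860i, |z|^2 = 11.7097
Escaped at iteration 2

Answer: 2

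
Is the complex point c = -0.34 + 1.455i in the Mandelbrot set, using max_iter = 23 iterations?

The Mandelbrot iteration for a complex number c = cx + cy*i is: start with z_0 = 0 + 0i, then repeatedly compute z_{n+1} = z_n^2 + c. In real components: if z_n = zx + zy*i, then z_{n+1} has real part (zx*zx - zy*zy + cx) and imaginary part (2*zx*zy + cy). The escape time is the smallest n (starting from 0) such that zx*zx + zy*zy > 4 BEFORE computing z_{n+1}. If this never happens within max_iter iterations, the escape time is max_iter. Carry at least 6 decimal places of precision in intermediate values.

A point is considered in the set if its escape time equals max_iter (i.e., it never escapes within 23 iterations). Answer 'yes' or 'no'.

Answer: no

Derivation:
z_0 = 0 + 0i, c = -0.3400 + 1.4550i
Iter 1: z = -0.3400 + 1.4550i, |z|^2 = 2.2326
Iter 2: z = -2.3414 + 0.4656i, |z|^2 = 5.6991
Escaped at iteration 2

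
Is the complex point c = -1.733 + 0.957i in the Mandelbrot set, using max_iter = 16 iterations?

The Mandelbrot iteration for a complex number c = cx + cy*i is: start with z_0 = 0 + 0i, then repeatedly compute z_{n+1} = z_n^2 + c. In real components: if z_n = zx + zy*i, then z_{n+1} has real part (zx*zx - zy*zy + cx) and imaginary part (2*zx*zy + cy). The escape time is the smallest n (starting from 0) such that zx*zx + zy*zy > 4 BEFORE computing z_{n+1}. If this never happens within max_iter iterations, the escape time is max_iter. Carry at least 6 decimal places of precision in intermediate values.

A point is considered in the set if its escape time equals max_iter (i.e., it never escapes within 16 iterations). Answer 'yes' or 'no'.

Answer: no

Derivation:
z_0 = 0 + 0i, c = -1.7330 + 0.9570i
Iter 1: z = -1.7330 + 0.9570i, |z|^2 = 3.9191
Iter 2: z = 0.3544 + -2.3600i, |z|^2 = 5.6950
Escaped at iteration 2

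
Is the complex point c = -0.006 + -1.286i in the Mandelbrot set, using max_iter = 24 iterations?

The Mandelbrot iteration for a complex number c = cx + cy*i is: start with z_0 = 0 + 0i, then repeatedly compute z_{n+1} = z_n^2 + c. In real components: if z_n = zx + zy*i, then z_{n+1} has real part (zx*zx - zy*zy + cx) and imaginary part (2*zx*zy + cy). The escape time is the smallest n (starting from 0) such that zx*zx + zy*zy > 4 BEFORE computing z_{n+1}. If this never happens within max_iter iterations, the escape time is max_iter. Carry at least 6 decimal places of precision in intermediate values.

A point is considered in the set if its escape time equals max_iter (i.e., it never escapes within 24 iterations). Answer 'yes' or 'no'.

z_0 = 0 + 0i, c = -0.0060 + -1.2860i
Iter 1: z = -0.0060 + -1.2860i, |z|^2 = 1.6538
Iter 2: z = -1.6598 + -1.2706i, |z|^2 = 4.3691
Escaped at iteration 2

Answer: no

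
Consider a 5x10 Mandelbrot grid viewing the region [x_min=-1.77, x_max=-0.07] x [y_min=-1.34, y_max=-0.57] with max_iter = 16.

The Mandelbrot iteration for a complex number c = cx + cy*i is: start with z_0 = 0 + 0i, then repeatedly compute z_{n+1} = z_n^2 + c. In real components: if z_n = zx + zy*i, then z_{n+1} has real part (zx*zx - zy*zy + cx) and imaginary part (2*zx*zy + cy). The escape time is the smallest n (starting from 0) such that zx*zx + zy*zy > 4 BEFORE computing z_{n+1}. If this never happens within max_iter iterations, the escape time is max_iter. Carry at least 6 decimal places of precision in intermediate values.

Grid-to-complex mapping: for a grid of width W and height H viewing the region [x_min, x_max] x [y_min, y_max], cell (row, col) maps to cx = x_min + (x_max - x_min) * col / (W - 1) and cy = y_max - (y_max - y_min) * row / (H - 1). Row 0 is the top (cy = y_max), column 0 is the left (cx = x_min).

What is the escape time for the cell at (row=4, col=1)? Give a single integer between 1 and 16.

Answer: 3

Derivation:
z_0 = 0 + 0i, c = -1.3450 + -0.9122i
Iter 1: z = -1.3450 + -0.9122i, |z|^2 = 2.6412
Iter 2: z = -0.3681 + 1.5417i, |z|^2 = 2.5122
Iter 3: z = -3.5862 + -2.0473i, |z|^2 = 17.0520
Escaped at iteration 3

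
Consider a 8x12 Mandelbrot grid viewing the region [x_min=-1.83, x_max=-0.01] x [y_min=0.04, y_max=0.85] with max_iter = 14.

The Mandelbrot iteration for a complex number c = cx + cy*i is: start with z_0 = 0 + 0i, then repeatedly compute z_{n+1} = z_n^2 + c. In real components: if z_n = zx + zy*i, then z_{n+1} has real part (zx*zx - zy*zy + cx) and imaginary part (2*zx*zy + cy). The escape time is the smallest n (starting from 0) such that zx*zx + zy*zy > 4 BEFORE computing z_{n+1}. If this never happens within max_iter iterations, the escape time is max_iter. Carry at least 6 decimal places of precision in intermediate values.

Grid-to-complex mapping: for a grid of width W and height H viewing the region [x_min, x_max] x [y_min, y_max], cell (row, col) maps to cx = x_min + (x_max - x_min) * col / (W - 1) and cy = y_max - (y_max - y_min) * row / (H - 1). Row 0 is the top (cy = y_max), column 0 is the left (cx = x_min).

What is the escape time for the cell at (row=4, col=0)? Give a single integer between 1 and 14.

Answer: 3

Derivation:
z_0 = 0 + 0i, c = -1.8300 + 0.5555i
Iter 1: z = -1.8300 + 0.5555i, |z|^2 = 3.6574
Iter 2: z = 1.2104 + -1.4775i, |z|^2 = 3.6480
Iter 3: z = -2.5480 + -3.0212i, |z|^2 = 15.6202
Escaped at iteration 3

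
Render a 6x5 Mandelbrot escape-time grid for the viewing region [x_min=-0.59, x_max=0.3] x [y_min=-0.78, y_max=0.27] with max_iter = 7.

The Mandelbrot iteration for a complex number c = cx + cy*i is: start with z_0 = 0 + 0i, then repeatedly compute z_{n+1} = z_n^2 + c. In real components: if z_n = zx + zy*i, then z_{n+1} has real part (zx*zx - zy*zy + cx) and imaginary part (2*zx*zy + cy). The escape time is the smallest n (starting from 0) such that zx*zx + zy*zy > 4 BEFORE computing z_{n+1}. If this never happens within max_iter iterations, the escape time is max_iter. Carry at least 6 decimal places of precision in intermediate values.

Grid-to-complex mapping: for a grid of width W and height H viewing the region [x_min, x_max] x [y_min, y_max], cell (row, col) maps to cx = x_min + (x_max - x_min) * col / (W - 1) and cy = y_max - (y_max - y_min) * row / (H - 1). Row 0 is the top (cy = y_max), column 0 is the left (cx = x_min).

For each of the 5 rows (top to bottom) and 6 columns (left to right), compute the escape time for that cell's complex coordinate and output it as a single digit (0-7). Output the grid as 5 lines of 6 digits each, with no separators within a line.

(row=0, col=0): c = -0.5900 + 0.2700i → escape time 7
(row=0, col=1): c = -0.4120 + 0.2700i → escape time 7
(row=0, col=2): c = -0.2340 + 0.2700i → escape time 7
(row=0, col=3): c = -0.0560 + 0.2700i → escape time 7
(row=0, col=4): c = 0.1220 + 0.2700i → escape time 7
(row=0, col=5): c = 0.3000 + 0.2700i → escape time 7
(row=1, col=0): c = -0.5900 + 0.0075i → escape time 7
(row=1, col=1): c = -0.4120 + 0.0075i → escape time 7
(row=1, col=2): c = -0.2340 + 0.0075i → escape time 7
(row=1, col=3): c = -0.0560 + 0.0075i → escape time 7
(row=1, col=4): c = 0.1220 + 0.0075i → escape time 7
(row=1, col=5): c = 0.3000 + 0.0075i → escape time 7
(row=2, col=0): c = -0.5900 + -0.2550i → escape time 7
(row=2, col=1): c = -0.4120 + -0.2550i → escape time 7
(row=2, col=2): c = -0.2340 + -0.2550i → escape time 7
(row=2, col=3): c = -0.0560 + -0.2550i → escape time 7
(row=2, col=4): c = 0.1220 + -0.2550i → escape time 7
(row=2, col=5): c = 0.3000 + -0.2550i → escape time 7
(row=3, col=0): c = -0.5900 + -0.5175i → escape time 7
(row=3, col=1): c = -0.4120 + -0.5175i → escape time 7
(row=3, col=2): c = -0.2340 + -0.5175i → escape time 7
(row=3, col=3): c = -0.0560 + -0.5175i → escape time 7
(row=3, col=4): c = 0.1220 + -0.5175i → escape time 7
(row=3, col=5): c = 0.3000 + -0.5175i → escape time 7
(row=4, col=0): c = -0.5900 + -0.7800i → escape time 5
(row=4, col=1): c = -0.4120 + -0.7800i → escape time 6
(row=4, col=2): c = -0.2340 + -0.7800i → escape time 7
(row=4, col=3): c = -0.0560 + -0.7800i → escape time 7
(row=4, col=4): c = 0.1220 + -0.7800i → escape time 6
(row=4, col=5): c = 0.3000 + -0.7800i → escape time 5

Answer: 777777
777777
777777
777777
567765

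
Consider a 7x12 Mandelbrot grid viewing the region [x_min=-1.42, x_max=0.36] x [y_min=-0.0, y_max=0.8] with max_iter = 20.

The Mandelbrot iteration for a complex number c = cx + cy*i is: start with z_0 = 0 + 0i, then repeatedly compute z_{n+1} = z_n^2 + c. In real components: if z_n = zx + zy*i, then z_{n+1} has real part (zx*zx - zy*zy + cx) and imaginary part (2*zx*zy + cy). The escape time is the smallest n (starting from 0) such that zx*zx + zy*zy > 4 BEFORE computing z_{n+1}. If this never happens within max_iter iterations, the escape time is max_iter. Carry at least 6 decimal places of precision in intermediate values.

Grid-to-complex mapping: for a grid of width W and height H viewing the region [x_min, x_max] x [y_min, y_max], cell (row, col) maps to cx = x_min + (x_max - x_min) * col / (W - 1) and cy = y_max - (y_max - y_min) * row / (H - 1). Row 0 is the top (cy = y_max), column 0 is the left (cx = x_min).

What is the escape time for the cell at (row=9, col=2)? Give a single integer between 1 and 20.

Answer: 20

Derivation:
z_0 = 0 + 0i, c = -0.8267 + 0.1455i
Iter 1: z = -0.8267 + 0.1455i, |z|^2 = 0.7045
Iter 2: z = -0.1644 + -0.0950i, |z|^2 = 0.0361
Iter 3: z = -0.8087 + 0.1767i, |z|^2 = 0.6851
Iter 4: z = -0.2040 + -0.1403i, |z|^2 = 0.0613
Iter 5: z = -0.8048 + 0.2027i, |z|^2 = 0.6887
Iter 6: z = -0.2201 + -0.1808i, |z|^2 = 0.0811
Iter 7: z = -0.8109 + 0.2251i, |z|^2 = 0.7082
Iter 8: z = -0.2198 + -0.2195i, |z|^2 = 0.0965
Iter 9: z = -0.8266 + 0.2419i, |z|^2 = 0.7418
Iter 10: z = -0.2020 + -0.2545i, |z|^2 = 0.1056
Iter 11: z = -0.8506 + 0.2483i, |z|^2 = 0.7852
Iter 12: z = -0.1647 + -0.2769i, |z|^2 = 0.1038
Iter 13: z = -0.8762 + 0.2367i, |z|^2 = 0.8238
Iter 14: z = -0.1149 + -0.2693i, |z|^2 = 0.0857
Iter 15: z = -0.8860 + 0.2074i, |z|^2 = 0.8280
Iter 16: z = -0.0847 + -0.2220i, |z|^2 = 0.0564
Iter 17: z = -0.8688 + 0.1831i, |z|^2 = 0.7883
Iter 18: z = -0.1054 + -0.1726i, |z|^2 = 0.0409
Iter 19: z = -0.8453 + 0.1818i, |z|^2 = 0.7477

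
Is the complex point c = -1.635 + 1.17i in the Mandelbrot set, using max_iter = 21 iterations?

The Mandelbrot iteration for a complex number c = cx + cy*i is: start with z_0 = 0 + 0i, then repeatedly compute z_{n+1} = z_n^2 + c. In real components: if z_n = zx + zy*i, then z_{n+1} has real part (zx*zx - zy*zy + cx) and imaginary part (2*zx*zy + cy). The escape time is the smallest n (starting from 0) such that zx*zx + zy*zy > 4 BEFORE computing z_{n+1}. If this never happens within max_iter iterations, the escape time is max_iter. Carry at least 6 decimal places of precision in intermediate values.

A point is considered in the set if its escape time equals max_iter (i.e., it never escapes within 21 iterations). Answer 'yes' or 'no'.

Answer: no

Derivation:
z_0 = 0 + 0i, c = -1.6350 + 1.1700i
Iter 1: z = -1.6350 + 1.1700i, |z|^2 = 4.0421
Escaped at iteration 1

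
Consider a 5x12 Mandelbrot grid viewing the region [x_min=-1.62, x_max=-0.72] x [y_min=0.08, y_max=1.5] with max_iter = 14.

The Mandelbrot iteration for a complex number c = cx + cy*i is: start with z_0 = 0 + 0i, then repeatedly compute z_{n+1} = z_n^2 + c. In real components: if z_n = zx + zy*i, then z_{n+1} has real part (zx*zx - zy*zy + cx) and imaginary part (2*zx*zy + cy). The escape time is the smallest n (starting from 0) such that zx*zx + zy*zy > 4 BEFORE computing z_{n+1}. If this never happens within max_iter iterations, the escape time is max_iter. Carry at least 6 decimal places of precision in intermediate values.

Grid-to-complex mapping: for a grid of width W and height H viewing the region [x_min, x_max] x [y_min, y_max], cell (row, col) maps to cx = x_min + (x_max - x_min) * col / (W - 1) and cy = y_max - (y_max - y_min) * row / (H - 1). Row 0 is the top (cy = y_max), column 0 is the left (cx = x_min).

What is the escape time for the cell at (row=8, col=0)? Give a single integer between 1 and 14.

z_0 = 0 + 0i, c = -1.6200 + 0.4673i
Iter 1: z = -1.6200 + 0.4673i, |z|^2 = 2.8427
Iter 2: z = 0.7861 + -1.0467i, |z|^2 = 1.7134
Iter 3: z = -2.0977 + -1.1782i, |z|^2 = 5.7885
Escaped at iteration 3

Answer: 3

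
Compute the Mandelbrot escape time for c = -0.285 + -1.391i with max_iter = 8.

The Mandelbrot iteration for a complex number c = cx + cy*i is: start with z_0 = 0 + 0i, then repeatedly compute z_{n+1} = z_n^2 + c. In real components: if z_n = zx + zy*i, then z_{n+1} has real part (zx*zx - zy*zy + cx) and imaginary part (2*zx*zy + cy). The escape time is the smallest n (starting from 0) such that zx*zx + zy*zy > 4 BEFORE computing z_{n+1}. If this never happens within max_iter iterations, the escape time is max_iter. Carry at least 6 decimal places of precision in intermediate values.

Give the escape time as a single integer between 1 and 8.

Answer: 2

Derivation:
z_0 = 0 + 0i, c = -0.2850 + -1.3910i
Iter 1: z = -0.2850 + -1.3910i, |z|^2 = 2.0161
Iter 2: z = -2.1387 + -0.5981i, |z|^2 = 4.9316
Escaped at iteration 2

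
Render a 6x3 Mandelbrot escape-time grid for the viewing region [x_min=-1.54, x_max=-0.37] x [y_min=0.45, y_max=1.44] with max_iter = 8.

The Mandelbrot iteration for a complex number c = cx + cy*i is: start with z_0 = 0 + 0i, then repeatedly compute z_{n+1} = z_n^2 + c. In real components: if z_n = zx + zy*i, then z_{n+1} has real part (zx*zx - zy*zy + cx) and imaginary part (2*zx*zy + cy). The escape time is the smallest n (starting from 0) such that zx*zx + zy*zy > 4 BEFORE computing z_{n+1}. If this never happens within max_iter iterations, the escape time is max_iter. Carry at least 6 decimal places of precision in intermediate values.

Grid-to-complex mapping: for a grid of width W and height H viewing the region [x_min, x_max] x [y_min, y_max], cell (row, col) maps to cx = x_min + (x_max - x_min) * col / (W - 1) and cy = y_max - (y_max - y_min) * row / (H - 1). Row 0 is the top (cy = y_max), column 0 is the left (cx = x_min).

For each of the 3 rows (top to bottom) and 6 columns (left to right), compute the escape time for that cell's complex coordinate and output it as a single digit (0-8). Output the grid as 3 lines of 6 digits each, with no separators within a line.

Answer: 122222
333345
355688

Derivation:
(row=0, col=0): c = -1.5400 + 1.4400i → escape time 1
(row=0, col=1): c = -1.3060 + 1.4400i → escape time 2
(row=0, col=2): c = -1.0720 + 1.4400i → escape time 2
(row=0, col=3): c = -0.8380 + 1.4400i → escape time 2
(row=0, col=4): c = -0.6040 + 1.4400i → escape time 2
(row=0, col=5): c = -0.3700 + 1.4400i → escape time 2
(row=1, col=0): c = -1.5400 + 0.9450i → escape time 3
(row=1, col=1): c = -1.3060 + 0.9450i → escape time 3
(row=1, col=2): c = -1.0720 + 0.9450i → escape time 3
(row=1, col=3): c = -0.8380 + 0.9450i → escape time 3
(row=1, col=4): c = -0.6040 + 0.9450i → escape time 4
(row=1, col=5): c = -0.3700 + 0.9450i → escape time 5
(row=2, col=0): c = -1.5400 + 0.4500i → escape time 3
(row=2, col=1): c = -1.3060 + 0.4500i → escape time 5
(row=2, col=2): c = -1.0720 + 0.4500i → escape time 5
(row=2, col=3): c = -0.8380 + 0.4500i → escape time 6
(row=2, col=4): c = -0.6040 + 0.4500i → escape time 8
(row=2, col=5): c = -0.3700 + 0.4500i → escape time 8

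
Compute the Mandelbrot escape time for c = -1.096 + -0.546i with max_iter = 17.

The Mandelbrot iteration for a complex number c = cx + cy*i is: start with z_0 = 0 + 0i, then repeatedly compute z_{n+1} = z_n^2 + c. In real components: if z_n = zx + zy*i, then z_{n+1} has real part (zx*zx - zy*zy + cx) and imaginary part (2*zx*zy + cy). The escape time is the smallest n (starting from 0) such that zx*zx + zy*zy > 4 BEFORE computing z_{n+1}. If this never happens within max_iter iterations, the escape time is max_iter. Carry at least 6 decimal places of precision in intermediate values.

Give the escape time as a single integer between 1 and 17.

z_0 = 0 + 0i, c = -1.0960 + -0.5460i
Iter 1: z = -1.0960 + -0.5460i, |z|^2 = 1.4993
Iter 2: z = -0.1929 + 0.6508i, |z|^2 = 0.4608
Iter 3: z = -1.4824 + -0.7971i, |z|^2 = 2.8328
Iter 4: z = 0.4661 + 1.8172i, |z|^2 = 3.5193
Iter 5: z = -4.1809 + 1.1479i, |z|^2 = 18.7974
Escaped at iteration 5

Answer: 5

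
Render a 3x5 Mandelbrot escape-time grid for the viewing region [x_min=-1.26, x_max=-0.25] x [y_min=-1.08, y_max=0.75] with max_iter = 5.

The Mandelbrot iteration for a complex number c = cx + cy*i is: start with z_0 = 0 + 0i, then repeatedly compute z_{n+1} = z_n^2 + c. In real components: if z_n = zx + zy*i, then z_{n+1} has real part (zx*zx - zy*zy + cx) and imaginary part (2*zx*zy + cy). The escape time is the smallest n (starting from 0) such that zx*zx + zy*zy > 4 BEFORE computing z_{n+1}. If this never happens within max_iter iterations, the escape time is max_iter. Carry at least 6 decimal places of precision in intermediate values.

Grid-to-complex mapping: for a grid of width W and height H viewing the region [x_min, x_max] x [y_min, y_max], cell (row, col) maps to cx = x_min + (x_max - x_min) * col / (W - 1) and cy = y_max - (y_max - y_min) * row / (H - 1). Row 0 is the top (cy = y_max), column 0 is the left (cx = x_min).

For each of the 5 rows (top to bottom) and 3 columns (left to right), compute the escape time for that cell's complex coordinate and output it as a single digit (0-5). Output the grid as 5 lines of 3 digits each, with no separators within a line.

(row=0, col=0): c = -1.2600 + 0.7500i → escape time 3
(row=0, col=1): c = -0.7550 + 0.7500i → escape time 4
(row=0, col=2): c = -0.2500 + 0.7500i → escape time 5
(row=1, col=0): c = -1.2600 + 0.2925i → escape time 5
(row=1, col=1): c = -0.7550 + 0.2925i → escape time 5
(row=1, col=2): c = -0.2500 + 0.2925i → escape time 5
(row=2, col=0): c = -1.2600 + -0.1650i → escape time 5
(row=2, col=1): c = -0.7550 + -0.1650i → escape time 5
(row=2, col=2): c = -0.2500 + -0.1650i → escape time 5
(row=3, col=0): c = -1.2600 + -0.6225i → escape time 3
(row=3, col=1): c = -0.7550 + -0.6225i → escape time 5
(row=3, col=2): c = -0.2500 + -0.6225i → escape time 5
(row=4, col=0): c = -1.2600 + -1.0800i → escape time 3
(row=4, col=1): c = -0.7550 + -1.0800i → escape time 3
(row=4, col=2): c = -0.2500 + -1.0800i → escape time 5

Answer: 345
555
555
355
335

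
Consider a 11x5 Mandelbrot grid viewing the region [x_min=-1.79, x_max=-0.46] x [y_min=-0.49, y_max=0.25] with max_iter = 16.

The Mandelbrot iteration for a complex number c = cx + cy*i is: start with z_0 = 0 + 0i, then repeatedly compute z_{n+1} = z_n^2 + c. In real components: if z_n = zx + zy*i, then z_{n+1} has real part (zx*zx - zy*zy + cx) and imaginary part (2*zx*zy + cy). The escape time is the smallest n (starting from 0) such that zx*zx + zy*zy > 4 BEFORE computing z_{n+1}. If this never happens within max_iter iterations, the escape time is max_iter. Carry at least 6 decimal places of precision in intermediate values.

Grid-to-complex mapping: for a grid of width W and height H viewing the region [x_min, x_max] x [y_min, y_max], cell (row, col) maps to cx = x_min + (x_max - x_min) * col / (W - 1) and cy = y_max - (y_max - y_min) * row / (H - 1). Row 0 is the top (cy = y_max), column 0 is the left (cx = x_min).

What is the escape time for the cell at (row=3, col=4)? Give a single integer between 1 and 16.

z_0 = 0 + 0i, c = -1.2580 + -0.3050i
Iter 1: z = -1.2580 + -0.3050i, |z|^2 = 1.6756
Iter 2: z = 0.2315 + 0.4624i, |z|^2 = 0.2674
Iter 3: z = -1.4182 + -0.0909i, |z|^2 = 2.0195
Iter 4: z = 0.7450 + -0.0472i, |z|^2 = 0.5572
Iter 5: z = -0.7052 + -0.3754i, |z|^2 = 0.6382
Iter 6: z = -0.9016 + 0.2244i, |z|^2 = 0.8632
Iter 7: z = -0.4956 + -0.7097i, |z|^2 = 0.7492
Iter 8: z = -1.5161 + 0.3984i, |z|^2 = 2.4571
Iter 9: z = 0.8817 + -1.5129i, |z|^2 = 3.0663
Iter 10: z = -2.7694 + -2.9730i, |z|^2 = 16.5082
Escaped at iteration 10

Answer: 10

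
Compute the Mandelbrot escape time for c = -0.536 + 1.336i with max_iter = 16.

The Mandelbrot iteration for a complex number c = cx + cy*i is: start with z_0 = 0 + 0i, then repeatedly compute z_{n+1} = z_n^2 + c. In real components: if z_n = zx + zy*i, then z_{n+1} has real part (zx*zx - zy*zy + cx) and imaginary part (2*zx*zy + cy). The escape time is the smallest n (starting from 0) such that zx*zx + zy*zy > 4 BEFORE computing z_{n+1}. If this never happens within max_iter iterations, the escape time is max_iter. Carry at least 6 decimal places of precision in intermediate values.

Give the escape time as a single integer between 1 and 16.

z_0 = 0 + 0i, c = -0.5360 + 1.3360i
Iter 1: z = -0.5360 + 1.3360i, |z|^2 = 2.0722
Iter 2: z = -2.0336 + -0.0962i, |z|^2 = 4.1448
Escaped at iteration 2

Answer: 2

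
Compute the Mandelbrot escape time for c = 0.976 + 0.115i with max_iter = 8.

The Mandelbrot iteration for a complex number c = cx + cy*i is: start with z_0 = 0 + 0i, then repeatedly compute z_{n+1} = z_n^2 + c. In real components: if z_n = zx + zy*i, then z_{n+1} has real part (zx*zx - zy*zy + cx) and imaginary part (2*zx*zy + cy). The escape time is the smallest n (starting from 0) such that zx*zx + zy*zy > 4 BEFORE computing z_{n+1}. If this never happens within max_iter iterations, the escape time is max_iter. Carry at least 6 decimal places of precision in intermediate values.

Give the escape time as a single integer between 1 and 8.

z_0 = 0 + 0i, c = 0.9760 + 0.1150i
Iter 1: z = 0.9760 + 0.1150i, |z|^2 = 0.9658
Iter 2: z = 1.9154 + 0.3395i, |z|^2 = 3.7838
Iter 3: z = 4.5293 + 1.4154i, |z|^2 = 22.5183
Escaped at iteration 3

Answer: 3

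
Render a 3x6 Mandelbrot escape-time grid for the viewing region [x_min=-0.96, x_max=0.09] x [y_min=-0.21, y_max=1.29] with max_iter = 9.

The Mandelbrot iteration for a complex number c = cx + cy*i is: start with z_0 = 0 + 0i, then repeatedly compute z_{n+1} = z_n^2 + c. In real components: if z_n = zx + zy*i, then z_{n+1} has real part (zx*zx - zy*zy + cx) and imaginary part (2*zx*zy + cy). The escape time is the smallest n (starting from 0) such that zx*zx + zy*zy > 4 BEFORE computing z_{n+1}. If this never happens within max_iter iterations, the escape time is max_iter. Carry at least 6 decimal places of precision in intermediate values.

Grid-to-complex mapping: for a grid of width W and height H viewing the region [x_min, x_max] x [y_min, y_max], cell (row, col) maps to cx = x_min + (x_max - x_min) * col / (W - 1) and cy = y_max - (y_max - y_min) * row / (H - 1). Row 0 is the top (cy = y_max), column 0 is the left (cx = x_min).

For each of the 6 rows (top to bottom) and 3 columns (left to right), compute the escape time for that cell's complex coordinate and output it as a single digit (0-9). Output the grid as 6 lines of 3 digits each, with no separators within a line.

(row=0, col=0): c = -0.9600 + 1.2900i → escape time 2
(row=0, col=1): c = -0.4350 + 1.2900i → escape time 3
(row=0, col=2): c = 0.0900 + 1.2900i → escape time 2
(row=1, col=0): c = -0.9600 + 0.9900i → escape time 3
(row=1, col=1): c = -0.4350 + 0.9900i → escape time 4
(row=1, col=2): c = 0.0900 + 0.9900i → escape time 4
(row=2, col=0): c = -0.9600 + 0.6900i → escape time 4
(row=2, col=1): c = -0.4350 + 0.6900i → escape time 8
(row=2, col=2): c = 0.0900 + 0.6900i → escape time 9
(row=3, col=0): c = -0.9600 + 0.3900i → escape time 7
(row=3, col=1): c = -0.4350 + 0.3900i → escape time 9
(row=3, col=2): c = 0.0900 + 0.3900i → escape time 9
(row=4, col=0): c = -0.9600 + 0.0900i → escape time 9
(row=4, col=1): c = -0.4350 + 0.0900i → escape time 9
(row=4, col=2): c = 0.0900 + 0.0900i → escape time 9
(row=5, col=0): c = -0.9600 + -0.2100i → escape time 9
(row=5, col=1): c = -0.4350 + -0.2100i → escape time 9
(row=5, col=2): c = 0.0900 + -0.2100i → escape time 9

Answer: 232
344
489
799
999
999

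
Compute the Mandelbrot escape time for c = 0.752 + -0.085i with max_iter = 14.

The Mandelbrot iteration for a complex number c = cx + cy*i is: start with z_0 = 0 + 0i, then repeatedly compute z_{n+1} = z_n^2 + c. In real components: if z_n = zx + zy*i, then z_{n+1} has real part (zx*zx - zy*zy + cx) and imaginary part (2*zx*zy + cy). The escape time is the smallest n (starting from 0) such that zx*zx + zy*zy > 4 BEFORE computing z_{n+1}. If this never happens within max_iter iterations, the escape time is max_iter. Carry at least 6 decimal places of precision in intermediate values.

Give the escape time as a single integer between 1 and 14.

z_0 = 0 + 0i, c = 0.7520 + -0.0850i
Iter 1: z = 0.7520 + -0.0850i, |z|^2 = 0.5727
Iter 2: z = 1.3103 + -0.2128i, |z|^2 = 1.7621
Iter 3: z = 2.4235 + -0.6428i, |z|^2 = 6.2866
Escaped at iteration 3

Answer: 3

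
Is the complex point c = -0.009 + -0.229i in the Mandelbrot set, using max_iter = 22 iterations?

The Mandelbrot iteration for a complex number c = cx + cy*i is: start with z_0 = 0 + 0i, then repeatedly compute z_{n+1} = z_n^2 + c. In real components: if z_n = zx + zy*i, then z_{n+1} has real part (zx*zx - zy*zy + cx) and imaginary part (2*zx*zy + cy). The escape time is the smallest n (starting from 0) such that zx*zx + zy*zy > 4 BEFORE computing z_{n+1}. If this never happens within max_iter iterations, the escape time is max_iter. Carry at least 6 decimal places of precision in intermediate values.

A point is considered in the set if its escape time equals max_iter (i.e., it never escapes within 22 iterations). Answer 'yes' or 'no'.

z_0 = 0 + 0i, c = -0.0090 + -0.2290i
Iter 1: z = -0.0090 + -0.2290i, |z|^2 = 0.0525
Iter 2: z = -0.0614 + -0.2249i, |z|^2 = 0.0543
Iter 3: z = -0.0558 + -0.2014i, |z|^2 = 0.0437
Iter 4: z = -0.0464 + -0.2065i, |z|^2 = 0.0448
Iter 5: z = -0.0495 + -0.2098i, |z|^2 = 0.0465
Iter 6: z = -0.0506 + -0.2082i, |z|^2 = 0.0459
Iter 7: z = -0.0498 + -0.2079i, |z|^2 = 0.0457
Iter 8: z = -0.0498 + -0.2083i, |z|^2 = 0.0459
Iter 9: z = -0.0499 + -0.2083i, |z|^2 = 0.0459
Iter 10: z = -0.0499 + -0.2082i, |z|^2 = 0.0458
Iter 11: z = -0.0499 + -0.2082i, |z|^2 = 0.0458
Iter 12: z = -0.0499 + -0.2082i, |z|^2 = 0.0458
Iter 13: z = -0.0499 + -0.2082i, |z|^2 = 0.0458
Iter 14: z = -0.0499 + -0.2082i, |z|^2 = 0.0458
Iter 15: z = -0.0499 + -0.2082i, |z|^2 = 0.0458
Iter 16: z = -0.0499 + -0.2082i, |z|^2 = 0.0458
Iter 17: z = -0.0499 + -0.2082i, |z|^2 = 0.0458
Iter 18: z = -0.0499 + -0.2082i, |z|^2 = 0.0458
Iter 19: z = -0.0499 + -0.2082i, |z|^2 = 0.0458
Iter 20: z = -0.0499 + -0.2082i, |z|^2 = 0.0458
Iter 21: z = -0.0499 + -0.2082i, |z|^2 = 0.0458
Did not escape in 22 iterations → in set

Answer: yes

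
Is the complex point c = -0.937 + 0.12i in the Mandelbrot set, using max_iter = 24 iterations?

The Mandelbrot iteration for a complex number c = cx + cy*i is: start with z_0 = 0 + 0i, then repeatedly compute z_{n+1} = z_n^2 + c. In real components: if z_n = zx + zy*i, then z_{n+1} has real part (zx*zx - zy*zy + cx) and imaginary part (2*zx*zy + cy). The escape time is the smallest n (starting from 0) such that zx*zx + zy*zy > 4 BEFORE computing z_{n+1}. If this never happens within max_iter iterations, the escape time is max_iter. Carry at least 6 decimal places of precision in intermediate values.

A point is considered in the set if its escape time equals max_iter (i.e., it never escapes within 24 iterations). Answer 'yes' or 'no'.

Answer: yes

Derivation:
z_0 = 0 + 0i, c = -0.9370 + 0.1200i
Iter 1: z = -0.9370 + 0.1200i, |z|^2 = 0.8924
Iter 2: z = -0.0734 + -0.1049i, |z|^2 = 0.0164
Iter 3: z = -0.9426 + 0.1354i, |z|^2 = 0.9068
Iter 4: z = -0.0668 + -0.1353i, |z|^2 = 0.0228
Iter 5: z = -0.9508 + 0.1381i, |z|^2 = 0.9231
Iter 6: z = -0.0520 + -0.1426i, |z|^2 = 0.0230
Iter 7: z = -0.9546 + 0.1348i, |z|^2 = 0.9295
Iter 8: z = -0.0439 + -0.1374i, |z|^2 = 0.0208
Iter 9: z = -0.9540 + 0.1321i, |z|^2 = 0.9275
Iter 10: z = -0.0444 + -0.1320i, |z|^2 = 0.0194
Iter 11: z = -0.9524 + 0.1317i, |z|^2 = 0.9245
Iter 12: z = -0.0472 + -0.1309i, |z|^2 = 0.0194
Iter 13: z = -0.9519 + 0.1324i, |z|^2 = 0.9236
Iter 14: z = -0.0484 + -0.1320i, |z|^2 = 0.0198
Iter 15: z = -0.9521 + 0.1328i, |z|^2 = 0.9241
Iter 16: z = -0.0482 + -0.1328i, |z|^2 = 0.0200
Iter 17: z = -0.9523 + 0.1328i, |z|^2 = 0.9246
Iter 18: z = -0.0477 + -0.1329i, |z|^2 = 0.0199
Iter 19: z = -0.9524 + 0.1327i, |z|^2 = 0.9247
Iter 20: z = -0.0476 + -0.1327i, |z|^2 = 0.0199
Iter 21: z = -0.9524 + 0.1326i, |z|^2 = 0.9246
Iter 22: z = -0.0476 + -0.1326i, |z|^2 = 0.0199
Iter 23: z = -0.9523 + 0.1326i, |z|^2 = 0.9245
Did not escape in 24 iterations → in set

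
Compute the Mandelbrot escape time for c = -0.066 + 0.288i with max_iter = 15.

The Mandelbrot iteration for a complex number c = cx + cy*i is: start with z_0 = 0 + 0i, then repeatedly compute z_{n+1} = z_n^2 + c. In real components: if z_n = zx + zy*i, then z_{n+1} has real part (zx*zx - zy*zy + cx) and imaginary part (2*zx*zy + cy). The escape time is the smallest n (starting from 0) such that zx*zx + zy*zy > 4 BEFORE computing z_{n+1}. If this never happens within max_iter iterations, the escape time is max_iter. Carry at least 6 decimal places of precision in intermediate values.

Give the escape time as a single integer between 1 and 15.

z_0 = 0 + 0i, c = -0.0660 + 0.2880i
Iter 1: z = -0.0660 + 0.2880i, |z|^2 = 0.0873
Iter 2: z = -0.1446 + 0.2500i, |z|^2 = 0.0834
Iter 3: z = -0.1076 + 0.2157i, |z|^2 = 0.0581
Iter 4: z = -0.1010 + 0.2416i, |z|^2 = 0.0686
Iter 5: z = -0.1142 + 0.2392i, |z|^2 = 0.0703
Iter 6: z = -0.1102 + 0.2334i, |z|^2 = 0.0666
Iter 7: z = -0.1083 + 0.2366i, |z|^2 = 0.0677
Iter 8: z = -0.1102 + 0.2367i, |z|^2 = 0.0682
Iter 9: z = -0.1099 + 0.2358i, |z|^2 = 0.0677
Iter 10: z = -0.1095 + 0.2362i, |z|^2 = 0.0678
Iter 11: z = -0.1098 + 0.2363i, |z|^2 = 0.0679
Iter 12: z = -0.1098 + 0.2361i, |z|^2 = 0.0678
Iter 13: z = -0.1097 + 0.2362i, |z|^2 = 0.0678
Iter 14: z = -0.1097 + 0.2362i, |z|^2 = 0.0678

Answer: 15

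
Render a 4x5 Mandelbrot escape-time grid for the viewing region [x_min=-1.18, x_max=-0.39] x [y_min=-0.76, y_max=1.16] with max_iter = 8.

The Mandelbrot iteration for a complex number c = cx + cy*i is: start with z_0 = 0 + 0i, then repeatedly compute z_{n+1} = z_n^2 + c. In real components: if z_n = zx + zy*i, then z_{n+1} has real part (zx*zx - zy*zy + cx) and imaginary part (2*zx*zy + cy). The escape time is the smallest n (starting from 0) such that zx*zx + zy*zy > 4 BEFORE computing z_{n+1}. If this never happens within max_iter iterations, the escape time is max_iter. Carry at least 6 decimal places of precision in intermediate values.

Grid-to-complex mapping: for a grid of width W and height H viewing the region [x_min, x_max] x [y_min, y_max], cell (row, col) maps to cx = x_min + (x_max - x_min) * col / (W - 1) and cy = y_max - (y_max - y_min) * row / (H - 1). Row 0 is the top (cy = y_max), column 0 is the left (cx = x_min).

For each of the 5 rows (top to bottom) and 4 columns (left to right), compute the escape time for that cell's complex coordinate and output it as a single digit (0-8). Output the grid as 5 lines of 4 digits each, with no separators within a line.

(row=0, col=0): c = -1.1800 + 1.1600i → escape time 3
(row=0, col=1): c = -0.9167 + 1.1600i → escape time 3
(row=0, col=2): c = -0.6533 + 1.1600i → escape time 3
(row=0, col=3): c = -0.3900 + 1.1600i → escape time 3
(row=1, col=0): c = -1.1800 + 0.6800i → escape time 3
(row=1, col=1): c = -0.9167 + 0.6800i → escape time 4
(row=1, col=2): c = -0.6533 + 0.6800i → escape time 6
(row=1, col=3): c = -0.3900 + 0.6800i → escape time 8
(row=2, col=0): c = -1.1800 + 0.2000i → escape time 8
(row=2, col=1): c = -0.9167 + 0.2000i → escape time 8
(row=2, col=2): c = -0.6533 + 0.2000i → escape time 8
(row=2, col=3): c = -0.3900 + 0.2000i → escape time 8
(row=3, col=0): c = -1.1800 + -0.2800i → escape time 8
(row=3, col=1): c = -0.9167 + -0.2800i → escape time 8
(row=3, col=2): c = -0.6533 + -0.2800i → escape time 8
(row=3, col=3): c = -0.3900 + -0.2800i → escape time 8
(row=4, col=0): c = -1.1800 + -0.7600i → escape time 3
(row=4, col=1): c = -0.9167 + -0.7600i → escape time 4
(row=4, col=2): c = -0.6533 + -0.7600i → escape time 4
(row=4, col=3): c = -0.3900 + -0.7600i → escape time 7

Answer: 3333
3468
8888
8888
3447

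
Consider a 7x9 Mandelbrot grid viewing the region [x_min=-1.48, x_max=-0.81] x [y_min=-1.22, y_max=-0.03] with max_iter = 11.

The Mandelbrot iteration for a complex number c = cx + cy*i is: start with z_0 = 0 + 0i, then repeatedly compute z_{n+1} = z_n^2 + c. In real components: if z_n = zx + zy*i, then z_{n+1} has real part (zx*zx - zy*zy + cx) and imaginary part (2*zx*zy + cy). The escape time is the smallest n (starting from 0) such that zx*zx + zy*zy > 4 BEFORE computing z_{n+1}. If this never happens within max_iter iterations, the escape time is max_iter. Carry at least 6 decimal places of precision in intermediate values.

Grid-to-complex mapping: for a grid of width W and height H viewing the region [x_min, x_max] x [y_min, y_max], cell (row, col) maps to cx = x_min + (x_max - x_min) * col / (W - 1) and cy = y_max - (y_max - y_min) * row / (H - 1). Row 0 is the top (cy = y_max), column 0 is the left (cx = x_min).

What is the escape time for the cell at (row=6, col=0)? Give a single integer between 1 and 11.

z_0 = 0 + 0i, c = -1.4800 + -0.9225i
Iter 1: z = -1.4800 + -0.9225i, |z|^2 = 3.0414
Iter 2: z = -0.1406 + 1.8081i, |z|^2 = 3.2890
Iter 3: z = -4.7295 + -1.4310i, |z|^2 = 24.4154
Escaped at iteration 3

Answer: 3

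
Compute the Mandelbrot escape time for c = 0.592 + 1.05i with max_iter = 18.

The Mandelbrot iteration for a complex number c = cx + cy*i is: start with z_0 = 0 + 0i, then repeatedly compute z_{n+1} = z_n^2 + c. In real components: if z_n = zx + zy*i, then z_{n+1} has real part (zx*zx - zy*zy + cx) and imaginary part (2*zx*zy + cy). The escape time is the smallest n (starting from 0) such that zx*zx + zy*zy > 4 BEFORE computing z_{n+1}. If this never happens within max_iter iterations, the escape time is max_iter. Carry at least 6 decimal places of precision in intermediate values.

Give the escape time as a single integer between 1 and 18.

Answer: 2

Derivation:
z_0 = 0 + 0i, c = 0.5920 + 1.0500i
Iter 1: z = 0.5920 + 1.0500i, |z|^2 = 1.4530
Iter 2: z = -0.1600 + 2.2932i, |z|^2 = 5.2844
Escaped at iteration 2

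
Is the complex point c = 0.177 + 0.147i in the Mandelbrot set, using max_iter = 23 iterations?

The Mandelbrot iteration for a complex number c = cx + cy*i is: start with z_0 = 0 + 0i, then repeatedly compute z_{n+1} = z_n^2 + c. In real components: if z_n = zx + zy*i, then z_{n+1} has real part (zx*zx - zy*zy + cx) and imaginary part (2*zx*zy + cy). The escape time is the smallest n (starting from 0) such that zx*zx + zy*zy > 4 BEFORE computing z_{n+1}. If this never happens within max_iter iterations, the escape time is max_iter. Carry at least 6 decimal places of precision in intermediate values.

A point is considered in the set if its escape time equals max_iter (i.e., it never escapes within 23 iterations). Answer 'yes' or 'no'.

Answer: yes

Derivation:
z_0 = 0 + 0i, c = 0.1770 + 0.1470i
Iter 1: z = 0.1770 + 0.1470i, |z|^2 = 0.0529
Iter 2: z = 0.1867 + 0.1990i, |z|^2 = 0.0745
Iter 3: z = 0.1722 + 0.2213i, |z|^2 = 0.0787
Iter 4: z = 0.1577 + 0.2232i, |z|^2 = 0.0747
Iter 5: z = 0.1520 + 0.2174i, |z|^2 = 0.0704
Iter 6: z = 0.1528 + 0.2131i, |z|^2 = 0.0688
Iter 7: z = 0.1549 + 0.2121i, |z|^2 = 0.0690
Iter 8: z = 0.1560 + 0.2127i, |z|^2 = 0.0696
Iter 9: z = 0.1561 + 0.2134i, |z|^2 = 0.0699
Iter 10: z = 0.1558 + 0.2136i, |z|^2 = 0.0699
Iter 11: z = 0.1557 + 0.2136i, |z|^2 = 0.0698
Iter 12: z = 0.1556 + 0.2135i, |z|^2 = 0.0698
Iter 13: z = 0.1556 + 0.2134i, |z|^2 = 0.0698
Iter 14: z = 0.1557 + 0.2134i, |z|^2 = 0.0698
Iter 15: z = 0.1557 + 0.2135i, |z|^2 = 0.0698
Iter 16: z = 0.1557 + 0.2135i, |z|^2 = 0.0698
Iter 17: z = 0.1557 + 0.2135i, |z|^2 = 0.0698
Iter 18: z = 0.1557 + 0.2135i, |z|^2 = 0.0698
Iter 19: z = 0.1557 + 0.2135i, |z|^2 = 0.0698
Iter 20: z = 0.1557 + 0.2135i, |z|^2 = 0.0698
Iter 21: z = 0.1557 + 0.2135i, |z|^2 = 0.0698
Iter 22: z = 0.1557 + 0.2135i, |z|^2 = 0.0698
Did not escape in 23 iterations → in set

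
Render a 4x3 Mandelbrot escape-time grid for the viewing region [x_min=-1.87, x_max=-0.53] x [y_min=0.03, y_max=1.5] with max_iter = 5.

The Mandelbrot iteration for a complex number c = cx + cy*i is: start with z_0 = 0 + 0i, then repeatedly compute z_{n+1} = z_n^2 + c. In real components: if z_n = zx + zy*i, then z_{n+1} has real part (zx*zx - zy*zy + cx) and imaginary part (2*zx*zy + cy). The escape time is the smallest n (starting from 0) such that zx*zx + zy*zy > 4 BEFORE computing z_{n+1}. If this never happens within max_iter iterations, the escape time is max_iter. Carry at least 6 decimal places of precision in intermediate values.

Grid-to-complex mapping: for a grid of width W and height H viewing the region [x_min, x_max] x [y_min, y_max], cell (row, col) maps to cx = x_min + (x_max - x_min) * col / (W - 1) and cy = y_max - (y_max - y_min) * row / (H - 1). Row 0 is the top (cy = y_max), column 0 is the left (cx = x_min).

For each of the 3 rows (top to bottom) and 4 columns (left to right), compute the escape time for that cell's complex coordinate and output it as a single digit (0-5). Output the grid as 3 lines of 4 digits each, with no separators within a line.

(row=0, col=0): c = -1.8700 + 1.5000i → escape time 1
(row=0, col=1): c = -1.4233 + 1.5000i → escape time 1
(row=0, col=2): c = -0.9767 + 1.5000i → escape time 2
(row=0, col=3): c = -0.5300 + 1.5000i → escape time 2
(row=1, col=0): c = -1.8700 + 0.7650i → escape time 1
(row=1, col=1): c = -1.4233 + 0.7650i → escape time 3
(row=1, col=2): c = -0.9767 + 0.7650i → escape time 3
(row=1, col=3): c = -0.5300 + 0.7650i → escape time 5
(row=2, col=0): c = -1.8700 + 0.0300i → escape time 5
(row=2, col=1): c = -1.4233 + 0.0300i → escape time 5
(row=2, col=2): c = -0.9767 + 0.0300i → escape time 5
(row=2, col=3): c = -0.5300 + 0.0300i → escape time 5

Answer: 1122
1335
5555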